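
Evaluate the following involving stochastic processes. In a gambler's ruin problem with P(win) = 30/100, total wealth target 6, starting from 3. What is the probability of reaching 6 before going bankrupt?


Gambler's ruin formula:
r = q/p = 0.7000/0.3000 = 2.3333
P(win) = (1 - r^i)/(1 - r^N)
= (1 - 2.3333^3)/(1 - 2.3333^6)
= 0.0730

0.0730


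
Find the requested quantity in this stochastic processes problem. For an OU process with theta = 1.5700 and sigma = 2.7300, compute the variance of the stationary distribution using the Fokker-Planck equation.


Stationary variance = sigma^2 / (2*theta)
= 2.7300^2 / (2*1.5700)
= 7.4529 / 3.1400
= 2.3735

2.3735


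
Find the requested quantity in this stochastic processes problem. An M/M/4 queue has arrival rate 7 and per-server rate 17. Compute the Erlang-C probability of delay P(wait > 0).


a = lambda/mu = 0.4118
rho = a/c = 0.1029
Erlang-C formula applied:
C(c,a) = 8.8456e-04

8.8456e-04


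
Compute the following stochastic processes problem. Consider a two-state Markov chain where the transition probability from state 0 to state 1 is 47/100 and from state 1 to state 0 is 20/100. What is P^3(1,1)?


Computing P^3 by matrix multiplication.
P = [[0.5300, 0.4700], [0.2000, 0.8000]]
After raising P to the power 3:
P^3(1,1) = 0.7122

0.7122


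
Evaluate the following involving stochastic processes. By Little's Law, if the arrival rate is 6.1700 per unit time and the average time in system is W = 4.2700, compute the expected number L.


Little's Law: L = lambda * W
= 6.1700 * 4.2700
= 26.3459

26.3459


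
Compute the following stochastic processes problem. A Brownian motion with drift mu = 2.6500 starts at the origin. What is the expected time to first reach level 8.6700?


Expected first passage time = a/mu
= 8.6700/2.6500
= 3.2717

3.2717


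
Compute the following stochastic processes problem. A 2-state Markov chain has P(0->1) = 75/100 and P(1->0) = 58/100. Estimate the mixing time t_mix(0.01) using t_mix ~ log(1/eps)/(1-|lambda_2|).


lambda_2 = |1 - p01 - p10| = |1 - 0.7500 - 0.5800| = 0.3300
t_mix ~ log(1/eps)/(1 - |lambda_2|)
= log(100)/(1 - 0.3300) = 4.6052/0.6700
= 6.8734

6.8734


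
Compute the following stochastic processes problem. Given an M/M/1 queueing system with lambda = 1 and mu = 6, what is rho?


rho = lambda/mu
= 1/6
= 0.1667

0.1667


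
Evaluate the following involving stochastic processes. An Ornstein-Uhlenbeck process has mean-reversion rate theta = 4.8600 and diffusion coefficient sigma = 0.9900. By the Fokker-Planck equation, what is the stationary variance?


Stationary variance = sigma^2 / (2*theta)
= 0.9900^2 / (2*4.8600)
= 0.9801 / 9.7200
= 0.1008

0.1008


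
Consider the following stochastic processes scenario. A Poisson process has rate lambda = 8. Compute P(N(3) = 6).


P(N(t)=k) = (lambda*t)^k * exp(-lambda*t) / k!
lambda*t = 24
= 24^6 * exp(-24) / 6!
= 191102976 * 3.7751e-11 / 720
= 1.0020e-05

1.0020e-05


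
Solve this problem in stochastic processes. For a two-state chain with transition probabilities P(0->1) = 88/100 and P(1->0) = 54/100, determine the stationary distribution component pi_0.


Stationary distribution: pi_0 = p10/(p01+p10), pi_1 = p01/(p01+p10)
p01 = 0.8800, p10 = 0.5400
pi_0 = 0.3803

0.3803


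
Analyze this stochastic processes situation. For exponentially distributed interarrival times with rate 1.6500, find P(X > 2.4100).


P(X > t) = exp(-lambda * t)
= exp(-1.6500 * 2.4100)
= exp(-3.9765) = 0.0188

0.0188


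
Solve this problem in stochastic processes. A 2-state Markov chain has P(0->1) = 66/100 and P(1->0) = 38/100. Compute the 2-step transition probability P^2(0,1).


Computing P^2 by matrix multiplication.
P = [[0.3400, 0.6600], [0.3800, 0.6200]]
After raising P to the power 2:
P^2(0,1) = 0.6336

0.6336


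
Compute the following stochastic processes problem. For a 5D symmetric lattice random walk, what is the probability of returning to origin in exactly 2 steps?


P(return in 2 steps) = P(reverse first step) = 1/(2d)
= 1/10
= 0.1000

0.1000


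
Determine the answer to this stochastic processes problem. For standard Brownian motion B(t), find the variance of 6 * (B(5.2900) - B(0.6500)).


Var(alpha*(B(t)-B(s))) = alpha^2 * (t-s)
= 6^2 * (5.2900 - 0.6500)
= 36 * 4.6400
= 167.0400

167.0400


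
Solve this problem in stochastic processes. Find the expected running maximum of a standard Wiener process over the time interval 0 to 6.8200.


E(max B(s)) = sqrt(2t/pi)
= sqrt(2*6.8200/pi)
= sqrt(4.3417)
= 2.0837

2.0837


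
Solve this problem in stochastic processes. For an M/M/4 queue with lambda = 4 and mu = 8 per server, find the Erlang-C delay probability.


a = lambda/mu = 0.5000
rho = a/c = 0.1250
Erlang-C formula applied:
C(c,a) = 0.0018

0.0018


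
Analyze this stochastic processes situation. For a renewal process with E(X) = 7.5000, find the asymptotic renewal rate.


Long-run renewal rate = 1/E(X)
= 1/7.5000
= 0.1333

0.1333


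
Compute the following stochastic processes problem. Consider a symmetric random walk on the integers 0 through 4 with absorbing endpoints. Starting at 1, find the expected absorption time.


For symmetric RW on 0,...,N with absorbing barriers, E(i) = i*(N-i)
E(1) = 1 * 3 = 3

3


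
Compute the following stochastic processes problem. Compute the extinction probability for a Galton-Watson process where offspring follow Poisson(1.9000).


Since mu = 1.9000 > 1, extinction prob q < 1.
Solve s = exp(mu*(s-1)) iteratively.
q = 0.2328

0.2328


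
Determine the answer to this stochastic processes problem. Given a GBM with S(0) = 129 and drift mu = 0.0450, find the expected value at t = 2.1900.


E[S(t)] = S(0) * exp(mu * t)
= 129 * exp(0.0450 * 2.1900)
= 129 * 1.1036
= 142.3605

142.3605


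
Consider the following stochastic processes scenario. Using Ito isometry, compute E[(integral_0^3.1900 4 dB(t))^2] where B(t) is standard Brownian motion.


By Ito isometry: E[(int f dB)^2] = int f^2 dt
= 4^2 * 3.1900
= 16 * 3.1900 = 51.0400

51.0400


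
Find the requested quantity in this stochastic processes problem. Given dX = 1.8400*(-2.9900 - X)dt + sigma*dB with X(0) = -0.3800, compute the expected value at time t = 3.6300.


E[X(t)] = mu + (X(0) - mu)*exp(-theta*t)
= -2.9900 + (-0.3800 - -2.9900)*exp(-1.8400*3.6300)
= -2.9900 + 2.6100 * 0.0013
= -2.9867

-2.9867


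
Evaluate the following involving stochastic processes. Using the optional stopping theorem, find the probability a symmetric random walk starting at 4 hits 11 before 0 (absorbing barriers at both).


By optional stopping theorem: E(M at tau) = M(0) = 4
P(hit 11)*11 + P(hit 0)*0 = 4
P(hit 11) = (4 - 0)/(11 - 0) = 4/11 = 0.3636

0.3636


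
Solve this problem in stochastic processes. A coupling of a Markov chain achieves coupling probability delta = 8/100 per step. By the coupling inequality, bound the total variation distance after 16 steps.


TV distance bound <= (1-delta)^n
= (1 - 0.0800)^16
= 0.9200^16
= 0.2634

0.2634


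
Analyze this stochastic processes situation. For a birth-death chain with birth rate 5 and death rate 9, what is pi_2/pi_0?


For birth-death process, pi_n/pi_0 = (lambda/mu)^n
= (5/9)^2
= 0.3086

0.3086


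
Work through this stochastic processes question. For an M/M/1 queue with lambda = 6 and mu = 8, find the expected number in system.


rho = 6/8 = 0.7500
L = rho/(1-rho)
= 0.7500/0.2500
= 3.0000

3.0000


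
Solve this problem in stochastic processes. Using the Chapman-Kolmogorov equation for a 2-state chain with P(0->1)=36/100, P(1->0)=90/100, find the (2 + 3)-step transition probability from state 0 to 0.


P^5 = P^2 * P^3
Computing via matrix multiplication of the transition matrix.
Entry (0,0) of P^5 = 0.7139

0.7139


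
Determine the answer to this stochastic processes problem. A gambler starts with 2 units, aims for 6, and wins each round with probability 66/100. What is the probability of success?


Gambler's ruin formula:
r = q/p = 0.3400/0.6600 = 0.5152
P(win) = (1 - r^i)/(1 - r^N)
= (1 - 0.5152^2)/(1 - 0.5152^6)
= 0.7486

0.7486


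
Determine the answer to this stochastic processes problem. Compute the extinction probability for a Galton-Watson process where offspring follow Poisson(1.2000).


Since mu = 1.2000 > 1, extinction prob q < 1.
Solve s = exp(mu*(s-1)) iteratively.
q = 0.6863

0.6863


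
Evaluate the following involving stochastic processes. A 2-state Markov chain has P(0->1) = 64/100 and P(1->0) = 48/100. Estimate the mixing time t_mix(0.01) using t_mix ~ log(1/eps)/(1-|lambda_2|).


lambda_2 = |1 - p01 - p10| = |1 - 0.6400 - 0.4800| = 0.1200
t_mix ~ log(1/eps)/(1 - |lambda_2|)
= log(100)/(1 - 0.1200) = 4.6052/0.8800
= 5.2331

5.2331


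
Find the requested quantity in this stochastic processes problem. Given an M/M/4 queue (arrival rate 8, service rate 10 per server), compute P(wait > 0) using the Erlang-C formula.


a = lambda/mu = 0.8000
rho = a/c = 0.2000
Erlang-C formula applied:
C(c,a) = 0.0096

0.0096


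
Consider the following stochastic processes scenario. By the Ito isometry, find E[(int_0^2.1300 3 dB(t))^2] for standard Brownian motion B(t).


By Ito isometry: E[(int f dB)^2] = int f^2 dt
= 3^2 * 2.1300
= 9 * 2.1300 = 19.1700

19.1700


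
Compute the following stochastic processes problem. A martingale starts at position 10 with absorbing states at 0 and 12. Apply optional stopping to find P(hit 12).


By optional stopping theorem: E(M at tau) = M(0) = 10
P(hit 12)*12 + P(hit 0)*0 = 10
P(hit 12) = (10 - 0)/(12 - 0) = 5/6 = 0.8333

0.8333


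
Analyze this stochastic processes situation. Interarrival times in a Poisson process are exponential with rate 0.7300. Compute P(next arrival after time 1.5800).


P(X > t) = exp(-lambda * t)
= exp(-0.7300 * 1.5800)
= exp(-1.1534) = 0.3156

0.3156


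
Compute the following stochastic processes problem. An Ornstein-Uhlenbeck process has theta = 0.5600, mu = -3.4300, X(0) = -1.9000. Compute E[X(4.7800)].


E[X(t)] = mu + (X(0) - mu)*exp(-theta*t)
= -3.4300 + (-1.9000 - -3.4300)*exp(-0.5600*4.7800)
= -3.4300 + 1.5300 * 0.0688
= -3.3248

-3.3248


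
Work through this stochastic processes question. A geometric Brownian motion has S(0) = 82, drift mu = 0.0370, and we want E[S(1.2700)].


E[S(t)] = S(0) * exp(mu * t)
= 82 * exp(0.0370 * 1.2700)
= 82 * 1.0481
= 85.9451

85.9451


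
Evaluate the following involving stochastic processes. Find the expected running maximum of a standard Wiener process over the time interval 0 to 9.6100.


E(max B(s)) = sqrt(2t/pi)
= sqrt(2*9.6100/pi)
= sqrt(6.1179)
= 2.4734

2.4734


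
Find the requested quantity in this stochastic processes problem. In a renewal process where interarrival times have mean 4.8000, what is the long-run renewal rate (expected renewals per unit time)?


Long-run renewal rate = 1/E(X)
= 1/4.8000
= 0.2083

0.2083


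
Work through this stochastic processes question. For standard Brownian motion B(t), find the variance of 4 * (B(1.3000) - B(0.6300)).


Var(alpha*(B(t)-B(s))) = alpha^2 * (t-s)
= 4^2 * (1.3000 - 0.6300)
= 16 * 0.6700
= 10.7200

10.7200


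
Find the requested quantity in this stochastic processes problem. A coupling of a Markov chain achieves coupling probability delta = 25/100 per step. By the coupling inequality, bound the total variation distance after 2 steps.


TV distance bound <= (1-delta)^n
= (1 - 0.2500)^2
= 0.7500^2
= 0.5625

0.5625


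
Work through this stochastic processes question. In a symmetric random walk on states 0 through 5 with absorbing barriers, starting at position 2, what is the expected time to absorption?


For symmetric RW on 0,...,N with absorbing barriers, E(i) = i*(N-i)
E(2) = 2 * 3 = 6

6


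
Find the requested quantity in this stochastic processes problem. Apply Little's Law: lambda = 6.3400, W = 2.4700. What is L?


Little's Law: L = lambda * W
= 6.3400 * 2.4700
= 15.6598

15.6598


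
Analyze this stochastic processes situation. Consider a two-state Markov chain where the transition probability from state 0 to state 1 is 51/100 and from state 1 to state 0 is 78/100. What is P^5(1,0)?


Computing P^5 by matrix multiplication.
P = [[0.4900, 0.5100], [0.7800, 0.2200]]
After raising P to the power 5:
P^5(1,0) = 0.6059

0.6059


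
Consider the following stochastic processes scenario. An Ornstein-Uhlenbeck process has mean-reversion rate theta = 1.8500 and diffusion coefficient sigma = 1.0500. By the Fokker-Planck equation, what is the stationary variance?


Stationary variance = sigma^2 / (2*theta)
= 1.0500^2 / (2*1.8500)
= 1.1025 / 3.7000
= 0.2980

0.2980


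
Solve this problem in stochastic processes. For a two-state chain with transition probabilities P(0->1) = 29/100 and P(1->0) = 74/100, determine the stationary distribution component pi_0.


Stationary distribution: pi_0 = p10/(p01+p10), pi_1 = p01/(p01+p10)
p01 = 0.2900, p10 = 0.7400
pi_0 = 0.7184

0.7184


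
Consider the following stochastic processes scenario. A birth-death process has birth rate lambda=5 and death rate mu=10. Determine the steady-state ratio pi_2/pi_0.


For birth-death process, pi_n/pi_0 = (lambda/mu)^n
= (5/10)^2
= 0.2500

0.2500


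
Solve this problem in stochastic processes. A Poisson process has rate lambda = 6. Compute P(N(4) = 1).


P(N(t)=k) = (lambda*t)^k * exp(-lambda*t) / k!
lambda*t = 24
= 24^1 * exp(-24) / 1!
= 24 * 3.7751e-11 / 1
= 9.0603e-10

9.0603e-10


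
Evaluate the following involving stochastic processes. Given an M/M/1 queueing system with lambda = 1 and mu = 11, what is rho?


rho = lambda/mu
= 1/11
= 0.0909

0.0909


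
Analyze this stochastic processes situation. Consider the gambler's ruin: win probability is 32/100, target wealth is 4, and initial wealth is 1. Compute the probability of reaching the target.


Gambler's ruin formula:
r = q/p = 0.6800/0.3200 = 2.1250
P(win) = (1 - r^i)/(1 - r^N)
= (1 - 2.1250^1)/(1 - 2.1250^4)
= 0.0580

0.0580


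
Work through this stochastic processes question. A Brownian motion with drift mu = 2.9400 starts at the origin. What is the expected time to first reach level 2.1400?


Expected first passage time = a/mu
= 2.1400/2.9400
= 0.7279

0.7279


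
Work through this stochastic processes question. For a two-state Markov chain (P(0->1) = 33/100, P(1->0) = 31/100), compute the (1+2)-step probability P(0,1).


P^3 = P^1 * P^2
Computing via matrix multiplication of the transition matrix.
Entry (0,1) of P^3 = 0.4916

0.4916


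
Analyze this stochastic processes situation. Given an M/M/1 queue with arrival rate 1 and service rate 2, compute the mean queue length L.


rho = 1/2 = 0.5000
L = rho/(1-rho)
= 0.5000/0.5000
= 1.0000

1.0000


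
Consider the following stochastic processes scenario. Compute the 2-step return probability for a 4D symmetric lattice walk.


P(return in 2 steps) = P(reverse first step) = 1/(2d)
= 1/8
= 0.1250

0.1250


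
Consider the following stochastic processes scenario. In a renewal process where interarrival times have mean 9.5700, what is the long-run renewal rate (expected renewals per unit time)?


Long-run renewal rate = 1/E(X)
= 1/9.5700
= 0.1045

0.1045


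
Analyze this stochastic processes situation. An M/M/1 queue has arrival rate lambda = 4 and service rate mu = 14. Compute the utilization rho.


rho = lambda/mu
= 4/14
= 0.2857

0.2857


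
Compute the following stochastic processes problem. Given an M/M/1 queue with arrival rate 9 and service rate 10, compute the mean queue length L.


rho = 9/10 = 0.9000
L = rho/(1-rho)
= 0.9000/0.1000
= 9.0000

9.0000


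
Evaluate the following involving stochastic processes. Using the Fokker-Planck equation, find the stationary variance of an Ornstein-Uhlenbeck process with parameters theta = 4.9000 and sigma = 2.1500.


Stationary variance = sigma^2 / (2*theta)
= 2.1500^2 / (2*4.9000)
= 4.6225 / 9.8000
= 0.4717

0.4717


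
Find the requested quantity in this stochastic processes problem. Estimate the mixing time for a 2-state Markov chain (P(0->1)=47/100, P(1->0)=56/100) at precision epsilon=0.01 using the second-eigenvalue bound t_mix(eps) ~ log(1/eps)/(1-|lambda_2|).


lambda_2 = |1 - p01 - p10| = |1 - 0.4700 - 0.5600| = 0.0300
t_mix ~ log(1/eps)/(1 - |lambda_2|)
= log(100)/(1 - 0.0300) = 4.6052/0.9700
= 4.7476

4.7476


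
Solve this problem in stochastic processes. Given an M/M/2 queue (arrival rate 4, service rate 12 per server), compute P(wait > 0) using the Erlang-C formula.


a = lambda/mu = 0.3333
rho = a/c = 0.1667
Erlang-C formula applied:
C(c,a) = 0.0476

0.0476


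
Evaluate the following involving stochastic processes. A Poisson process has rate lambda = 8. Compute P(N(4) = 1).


P(N(t)=k) = (lambda*t)^k * exp(-lambda*t) / k!
lambda*t = 32
= 32^1 * exp(-32) / 1!
= 32 * 1.2664e-14 / 1
= 4.0525e-13

4.0525e-13


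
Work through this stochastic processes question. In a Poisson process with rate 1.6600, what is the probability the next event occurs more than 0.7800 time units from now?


P(X > t) = exp(-lambda * t)
= exp(-1.6600 * 0.7800)
= exp(-1.2948) = 0.2740

0.2740


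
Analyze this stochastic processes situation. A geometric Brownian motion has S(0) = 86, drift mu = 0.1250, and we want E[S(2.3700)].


E[S(t)] = S(0) * exp(mu * t)
= 86 * exp(0.1250 * 2.3700)
= 86 * 1.3448
= 115.6533

115.6533


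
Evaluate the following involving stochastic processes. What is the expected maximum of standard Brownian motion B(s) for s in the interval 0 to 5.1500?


E(max B(s)) = sqrt(2t/pi)
= sqrt(2*5.1500/pi)
= sqrt(3.2786)
= 1.8107

1.8107


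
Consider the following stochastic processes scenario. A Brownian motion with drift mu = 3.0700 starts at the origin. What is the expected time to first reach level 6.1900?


Expected first passage time = a/mu
= 6.1900/3.0700
= 2.0163

2.0163


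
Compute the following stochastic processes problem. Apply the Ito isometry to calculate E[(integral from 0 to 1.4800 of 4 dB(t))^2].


By Ito isometry: E[(int f dB)^2] = int f^2 dt
= 4^2 * 1.4800
= 16 * 1.4800 = 23.6800

23.6800


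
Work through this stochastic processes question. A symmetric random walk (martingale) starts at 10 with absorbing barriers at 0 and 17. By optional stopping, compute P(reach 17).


By optional stopping theorem: E(M at tau) = M(0) = 10
P(hit 17)*17 + P(hit 0)*0 = 10
P(hit 17) = (10 - 0)/(17 - 0) = 10/17 = 0.5882

0.5882


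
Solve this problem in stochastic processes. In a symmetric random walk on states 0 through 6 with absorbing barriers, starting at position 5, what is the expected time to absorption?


For symmetric RW on 0,...,N with absorbing barriers, E(i) = i*(N-i)
E(5) = 5 * 1 = 5

5


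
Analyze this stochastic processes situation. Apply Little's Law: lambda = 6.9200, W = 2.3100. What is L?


Little's Law: L = lambda * W
= 6.9200 * 2.3100
= 15.9852

15.9852


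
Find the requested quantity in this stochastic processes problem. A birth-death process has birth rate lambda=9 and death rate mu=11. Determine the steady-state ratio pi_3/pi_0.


For birth-death process, pi_n/pi_0 = (lambda/mu)^n
= (9/11)^3
= 0.5477

0.5477


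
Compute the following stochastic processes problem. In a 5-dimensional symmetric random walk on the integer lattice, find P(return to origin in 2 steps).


P(return in 2 steps) = P(reverse first step) = 1/(2d)
= 1/10
= 0.1000

0.1000


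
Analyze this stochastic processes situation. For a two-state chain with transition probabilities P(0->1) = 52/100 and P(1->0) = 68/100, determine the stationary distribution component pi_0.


Stationary distribution: pi_0 = p10/(p01+p10), pi_1 = p01/(p01+p10)
p01 = 0.5200, p10 = 0.6800
pi_0 = 0.5667

0.5667


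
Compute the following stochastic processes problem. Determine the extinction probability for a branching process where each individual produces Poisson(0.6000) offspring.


Since mu = 0.6000 <= 1, extinction probability = 1.

1.0000


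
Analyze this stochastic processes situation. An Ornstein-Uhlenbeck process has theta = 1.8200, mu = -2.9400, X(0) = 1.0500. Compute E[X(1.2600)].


E[X(t)] = mu + (X(0) - mu)*exp(-theta*t)
= -2.9400 + (1.0500 - -2.9400)*exp(-1.8200*1.2600)
= -2.9400 + 3.9900 * 0.1009
= -2.5372

-2.5372


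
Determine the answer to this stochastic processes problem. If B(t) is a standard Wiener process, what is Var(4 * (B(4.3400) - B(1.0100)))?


Var(alpha*(B(t)-B(s))) = alpha^2 * (t-s)
= 4^2 * (4.3400 - 1.0100)
= 16 * 3.3300
= 53.2800

53.2800


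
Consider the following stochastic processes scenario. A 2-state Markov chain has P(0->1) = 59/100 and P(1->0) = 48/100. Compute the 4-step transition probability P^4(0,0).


Computing P^4 by matrix multiplication.
P = [[0.4100, 0.5900], [0.4800, 0.5200]]
After raising P to the power 4:
P^4(0,0) = 0.4486

0.4486


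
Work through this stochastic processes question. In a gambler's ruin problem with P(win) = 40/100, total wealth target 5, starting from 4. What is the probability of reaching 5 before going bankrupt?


Gambler's ruin formula:
r = q/p = 0.6000/0.4000 = 1.5000
P(win) = (1 - r^i)/(1 - r^N)
= (1 - 1.5000^4)/(1 - 1.5000^5)
= 0.6161

0.6161


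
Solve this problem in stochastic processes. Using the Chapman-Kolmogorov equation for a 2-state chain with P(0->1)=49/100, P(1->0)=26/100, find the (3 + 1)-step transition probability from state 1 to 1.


P^4 = P^3 * P^1
Computing via matrix multiplication of the transition matrix.
Entry (1,1) of P^4 = 0.6547

0.6547


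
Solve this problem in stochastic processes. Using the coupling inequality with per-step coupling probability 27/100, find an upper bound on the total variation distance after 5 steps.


TV distance bound <= (1-delta)^n
= (1 - 0.2700)^5
= 0.7300^5
= 0.2073

0.2073


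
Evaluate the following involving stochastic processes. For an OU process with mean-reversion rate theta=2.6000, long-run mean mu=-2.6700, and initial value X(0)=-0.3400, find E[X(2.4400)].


E[X(t)] = mu + (X(0) - mu)*exp(-theta*t)
= -2.6700 + (-0.3400 - -2.6700)*exp(-2.6000*2.4400)
= -2.6700 + 2.3300 * 0.0018
= -2.6659

-2.6659


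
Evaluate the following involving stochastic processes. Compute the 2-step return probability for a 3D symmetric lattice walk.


P(return in 2 steps) = P(reverse first step) = 1/(2d)
= 1/6
= 0.1667

0.1667


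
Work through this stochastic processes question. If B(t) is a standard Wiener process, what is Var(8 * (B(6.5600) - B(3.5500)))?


Var(alpha*(B(t)-B(s))) = alpha^2 * (t-s)
= 8^2 * (6.5600 - 3.5500)
= 64 * 3.0100
= 192.6400

192.6400


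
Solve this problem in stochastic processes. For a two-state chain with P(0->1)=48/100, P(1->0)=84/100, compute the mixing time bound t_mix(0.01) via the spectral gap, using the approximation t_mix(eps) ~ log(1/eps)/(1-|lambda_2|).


lambda_2 = |1 - p01 - p10| = |1 - 0.4800 - 0.8400| = 0.3200
t_mix ~ log(1/eps)/(1 - |lambda_2|)
= log(100)/(1 - 0.3200) = 4.6052/0.6800
= 6.7723

6.7723


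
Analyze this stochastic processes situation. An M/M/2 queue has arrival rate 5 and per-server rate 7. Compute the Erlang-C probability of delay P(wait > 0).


a = lambda/mu = 0.7143
rho = a/c = 0.3571
Erlang-C formula applied:
C(c,a) = 0.1880

0.1880


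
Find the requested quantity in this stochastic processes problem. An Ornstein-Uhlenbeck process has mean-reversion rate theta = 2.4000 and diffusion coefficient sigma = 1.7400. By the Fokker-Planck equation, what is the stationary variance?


Stationary variance = sigma^2 / (2*theta)
= 1.7400^2 / (2*2.4000)
= 3.0276 / 4.8000
= 0.6308

0.6308


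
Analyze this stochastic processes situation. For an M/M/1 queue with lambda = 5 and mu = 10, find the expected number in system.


rho = 5/10 = 0.5000
L = rho/(1-rho)
= 0.5000/0.5000
= 1.0000

1.0000


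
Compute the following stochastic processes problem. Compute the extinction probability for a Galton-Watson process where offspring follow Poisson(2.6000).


Since mu = 2.6000 > 1, extinction prob q < 1.
Solve s = exp(mu*(s-1)) iteratively.
q = 0.0951

0.0951


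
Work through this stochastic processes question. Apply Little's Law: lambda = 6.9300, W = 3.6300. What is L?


Little's Law: L = lambda * W
= 6.9300 * 3.6300
= 25.1559

25.1559


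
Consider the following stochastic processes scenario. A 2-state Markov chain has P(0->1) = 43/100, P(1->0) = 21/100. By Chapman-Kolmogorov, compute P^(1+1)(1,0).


P^2 = P^1 * P^1
Computing via matrix multiplication of the transition matrix.
Entry (1,0) of P^2 = 0.2856

0.2856


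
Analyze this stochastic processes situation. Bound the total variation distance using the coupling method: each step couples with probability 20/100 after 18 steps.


TV distance bound <= (1-delta)^n
= (1 - 0.2000)^18
= 0.8000^18
= 0.0180

0.0180


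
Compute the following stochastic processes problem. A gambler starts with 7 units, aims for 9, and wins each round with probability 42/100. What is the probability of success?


Gambler's ruin formula:
r = q/p = 0.5800/0.4200 = 1.3810
P(win) = (1 - r^i)/(1 - r^N)
= (1 - 1.3810^7)/(1 - 1.3810^9)
= 0.4968

0.4968


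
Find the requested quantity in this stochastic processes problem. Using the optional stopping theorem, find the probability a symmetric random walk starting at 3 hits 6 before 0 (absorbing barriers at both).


By optional stopping theorem: E(M at tau) = M(0) = 3
P(hit 6)*6 + P(hit 0)*0 = 3
P(hit 6) = (3 - 0)/(6 - 0) = 1/2 = 0.5000

0.5000


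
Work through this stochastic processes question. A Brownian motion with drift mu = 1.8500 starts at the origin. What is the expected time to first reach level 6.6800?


Expected first passage time = a/mu
= 6.6800/1.8500
= 3.6108

3.6108


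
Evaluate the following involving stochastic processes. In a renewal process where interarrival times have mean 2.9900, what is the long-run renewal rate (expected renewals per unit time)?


Long-run renewal rate = 1/E(X)
= 1/2.9900
= 0.3344

0.3344


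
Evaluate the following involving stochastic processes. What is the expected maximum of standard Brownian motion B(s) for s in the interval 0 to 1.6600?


E(max B(s)) = sqrt(2t/pi)
= sqrt(2*1.6600/pi)
= sqrt(1.0568)
= 1.0280

1.0280


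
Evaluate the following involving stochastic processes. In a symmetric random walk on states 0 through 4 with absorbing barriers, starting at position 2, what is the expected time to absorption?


For symmetric RW on 0,...,N with absorbing barriers, E(i) = i*(N-i)
E(2) = 2 * 2 = 4

4


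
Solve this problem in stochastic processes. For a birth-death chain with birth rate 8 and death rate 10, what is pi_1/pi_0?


For birth-death process, pi_n/pi_0 = (lambda/mu)^n
= (8/10)^1
= 0.8000

0.8000


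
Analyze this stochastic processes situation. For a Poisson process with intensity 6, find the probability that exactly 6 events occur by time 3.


P(N(t)=k) = (lambda*t)^k * exp(-lambda*t) / k!
lambda*t = 18
= 18^6 * exp(-18) / 6!
= 34012224 * 1.5230e-08 / 720
= 7.1945e-04

7.1945e-04


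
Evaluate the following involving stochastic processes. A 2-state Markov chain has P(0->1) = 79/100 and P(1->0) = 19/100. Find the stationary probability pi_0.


Stationary distribution: pi_0 = p10/(p01+p10), pi_1 = p01/(p01+p10)
p01 = 0.7900, p10 = 0.1900
pi_0 = 0.1939

0.1939


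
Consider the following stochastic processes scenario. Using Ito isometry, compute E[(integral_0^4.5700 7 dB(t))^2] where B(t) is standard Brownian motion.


By Ito isometry: E[(int f dB)^2] = int f^2 dt
= 7^2 * 4.5700
= 49 * 4.5700 = 223.9300

223.9300


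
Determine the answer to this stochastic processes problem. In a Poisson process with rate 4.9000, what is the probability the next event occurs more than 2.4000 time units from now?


P(X > t) = exp(-lambda * t)
= exp(-4.9000 * 2.4000)
= exp(-11.7600) = 7.8108e-06

7.8108e-06


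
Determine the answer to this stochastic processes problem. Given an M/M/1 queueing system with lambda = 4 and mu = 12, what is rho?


rho = lambda/mu
= 4/12
= 0.3333

0.3333


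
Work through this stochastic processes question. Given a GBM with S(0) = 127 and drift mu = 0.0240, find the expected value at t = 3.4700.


E[S(t)] = S(0) * exp(mu * t)
= 127 * exp(0.0240 * 3.4700)
= 127 * 1.0868
= 138.0295

138.0295


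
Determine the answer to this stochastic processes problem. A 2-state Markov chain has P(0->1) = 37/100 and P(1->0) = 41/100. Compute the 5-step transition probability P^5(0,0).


Computing P^5 by matrix multiplication.
P = [[0.6300, 0.3700], [0.4100, 0.5900]]
After raising P to the power 5:
P^5(0,0) = 0.5259

0.5259


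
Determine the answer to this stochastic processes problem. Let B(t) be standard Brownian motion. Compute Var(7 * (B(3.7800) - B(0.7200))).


Var(alpha*(B(t)-B(s))) = alpha^2 * (t-s)
= 7^2 * (3.7800 - 0.7200)
= 49 * 3.0600
= 149.9400

149.9400


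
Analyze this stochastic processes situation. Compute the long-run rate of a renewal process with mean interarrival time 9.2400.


Long-run renewal rate = 1/E(X)
= 1/9.2400
= 0.1082

0.1082


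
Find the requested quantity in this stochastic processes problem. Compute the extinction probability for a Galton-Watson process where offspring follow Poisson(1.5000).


Since mu = 1.5000 > 1, extinction prob q < 1.
Solve s = exp(mu*(s-1)) iteratively.
q = 0.4172

0.4172


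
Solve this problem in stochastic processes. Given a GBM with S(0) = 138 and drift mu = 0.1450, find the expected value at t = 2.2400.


E[S(t)] = S(0) * exp(mu * t)
= 138 * exp(0.1450 * 2.2400)
= 138 * 1.3838
= 190.9580

190.9580


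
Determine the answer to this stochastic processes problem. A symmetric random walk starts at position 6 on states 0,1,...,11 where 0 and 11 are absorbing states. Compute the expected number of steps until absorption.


For symmetric RW on 0,...,N with absorbing barriers, E(i) = i*(N-i)
E(6) = 6 * 5 = 30

30


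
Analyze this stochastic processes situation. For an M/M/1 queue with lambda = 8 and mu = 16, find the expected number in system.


rho = 8/16 = 0.5000
L = rho/(1-rho)
= 0.5000/0.5000
= 1.0000

1.0000


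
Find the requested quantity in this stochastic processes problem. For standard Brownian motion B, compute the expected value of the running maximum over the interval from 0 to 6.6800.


E(max B(s)) = sqrt(2t/pi)
= sqrt(2*6.6800/pi)
= sqrt(4.2526)
= 2.0622

2.0622


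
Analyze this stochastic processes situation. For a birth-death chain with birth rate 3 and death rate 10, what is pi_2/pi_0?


For birth-death process, pi_n/pi_0 = (lambda/mu)^n
= (3/10)^2
= 0.0900

0.0900


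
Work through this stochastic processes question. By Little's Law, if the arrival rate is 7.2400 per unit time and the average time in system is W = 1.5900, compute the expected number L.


Little's Law: L = lambda * W
= 7.2400 * 1.5900
= 11.5116

11.5116


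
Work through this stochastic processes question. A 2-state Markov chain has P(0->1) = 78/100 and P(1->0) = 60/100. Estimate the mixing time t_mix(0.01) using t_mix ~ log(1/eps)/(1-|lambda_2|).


lambda_2 = |1 - p01 - p10| = |1 - 0.7800 - 0.6000| = 0.3800
t_mix ~ log(1/eps)/(1 - |lambda_2|)
= log(100)/(1 - 0.3800) = 4.6052/0.6200
= 7.4277

7.4277


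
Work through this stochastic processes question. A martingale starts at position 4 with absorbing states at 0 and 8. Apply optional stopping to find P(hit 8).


By optional stopping theorem: E(M at tau) = M(0) = 4
P(hit 8)*8 + P(hit 0)*0 = 4
P(hit 8) = (4 - 0)/(8 - 0) = 1/2 = 0.5000

0.5000


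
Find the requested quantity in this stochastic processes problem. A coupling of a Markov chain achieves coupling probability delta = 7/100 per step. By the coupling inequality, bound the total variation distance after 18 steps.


TV distance bound <= (1-delta)^n
= (1 - 0.0700)^18
= 0.9300^18
= 0.2708

0.2708


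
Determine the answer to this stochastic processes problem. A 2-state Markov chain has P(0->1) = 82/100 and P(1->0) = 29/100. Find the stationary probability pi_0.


Stationary distribution: pi_0 = p10/(p01+p10), pi_1 = p01/(p01+p10)
p01 = 0.8200, p10 = 0.2900
pi_0 = 0.2613

0.2613


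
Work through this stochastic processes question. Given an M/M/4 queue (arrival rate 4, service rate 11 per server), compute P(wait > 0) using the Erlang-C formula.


a = lambda/mu = 0.3636
rho = a/c = 0.0909
Erlang-C formula applied:
C(c,a) = 5.5708e-04

5.5708e-04


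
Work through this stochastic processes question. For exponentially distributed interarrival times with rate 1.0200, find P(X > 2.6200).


P(X > t) = exp(-lambda * t)
= exp(-1.0200 * 2.6200)
= exp(-2.6724) = 0.0691

0.0691


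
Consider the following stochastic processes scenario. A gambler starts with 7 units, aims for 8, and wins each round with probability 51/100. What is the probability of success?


Gambler's ruin formula:
r = q/p = 0.4900/0.5100 = 0.9608
P(win) = (1 - r^i)/(1 - r^N)
= (1 - 0.9608^7)/(1 - 0.9608^8)
= 0.8918

0.8918


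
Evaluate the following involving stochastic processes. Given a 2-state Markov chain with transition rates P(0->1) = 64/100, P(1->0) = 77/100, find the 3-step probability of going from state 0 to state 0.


Computing P^3 by matrix multiplication.
P = [[0.3600, 0.6400], [0.7700, 0.2300]]
After raising P to the power 3:
P^3(0,0) = 0.5148

0.5148


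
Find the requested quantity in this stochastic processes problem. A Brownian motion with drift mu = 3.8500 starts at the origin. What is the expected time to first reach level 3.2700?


Expected first passage time = a/mu
= 3.2700/3.8500
= 0.8494

0.8494


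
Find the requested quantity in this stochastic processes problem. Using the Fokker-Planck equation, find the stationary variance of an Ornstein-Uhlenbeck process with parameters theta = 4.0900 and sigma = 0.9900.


Stationary variance = sigma^2 / (2*theta)
= 0.9900^2 / (2*4.0900)
= 0.9801 / 8.1800
= 0.1198

0.1198


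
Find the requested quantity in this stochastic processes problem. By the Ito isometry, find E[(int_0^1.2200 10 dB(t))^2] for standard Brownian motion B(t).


By Ito isometry: E[(int f dB)^2] = int f^2 dt
= 10^2 * 1.2200
= 100 * 1.2200 = 122.0000

122.0000


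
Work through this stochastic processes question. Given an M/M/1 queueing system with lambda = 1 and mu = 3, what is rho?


rho = lambda/mu
= 1/3
= 0.3333

0.3333


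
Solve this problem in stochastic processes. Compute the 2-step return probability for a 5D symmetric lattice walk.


P(return in 2 steps) = P(reverse first step) = 1/(2d)
= 1/10
= 0.1000

0.1000


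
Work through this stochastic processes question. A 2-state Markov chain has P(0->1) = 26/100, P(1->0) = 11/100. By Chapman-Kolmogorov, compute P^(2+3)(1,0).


P^5 = P^2 * P^3
Computing via matrix multiplication of the transition matrix.
Entry (1,0) of P^5 = 0.2678

0.2678


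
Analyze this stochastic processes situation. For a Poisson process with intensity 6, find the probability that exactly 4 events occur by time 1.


P(N(t)=k) = (lambda*t)^k * exp(-lambda*t) / k!
lambda*t = 6
= 6^4 * exp(-6) / 4!
= 1296 * 0.0025 / 24
= 0.1339

0.1339


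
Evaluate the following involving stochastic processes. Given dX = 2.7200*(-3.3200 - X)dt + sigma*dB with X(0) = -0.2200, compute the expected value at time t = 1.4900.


E[X(t)] = mu + (X(0) - mu)*exp(-theta*t)
= -3.3200 + (-0.2200 - -3.3200)*exp(-2.7200*1.4900)
= -3.3200 + 3.1000 * 0.0174
= -3.2661

-3.2661


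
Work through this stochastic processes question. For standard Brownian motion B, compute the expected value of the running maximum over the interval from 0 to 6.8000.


E(max B(s)) = sqrt(2t/pi)
= sqrt(2*6.8000/pi)
= sqrt(4.3290)
= 2.0806

2.0806


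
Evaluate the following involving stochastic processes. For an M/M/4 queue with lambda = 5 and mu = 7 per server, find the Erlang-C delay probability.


a = lambda/mu = 0.7143
rho = a/c = 0.1786
Erlang-C formula applied:
C(c,a) = 0.0065

0.0065


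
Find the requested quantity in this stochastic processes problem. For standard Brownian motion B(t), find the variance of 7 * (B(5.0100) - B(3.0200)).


Var(alpha*(B(t)-B(s))) = alpha^2 * (t-s)
= 7^2 * (5.0100 - 3.0200)
= 49 * 1.9900
= 97.5100

97.5100


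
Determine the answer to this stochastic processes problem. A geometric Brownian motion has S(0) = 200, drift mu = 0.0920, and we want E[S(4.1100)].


E[S(t)] = S(0) * exp(mu * t)
= 200 * exp(0.0920 * 4.1100)
= 200 * 1.4595
= 291.9076

291.9076


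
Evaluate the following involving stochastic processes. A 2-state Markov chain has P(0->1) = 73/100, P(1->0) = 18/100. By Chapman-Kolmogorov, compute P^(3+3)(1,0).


P^6 = P^3 * P^3
Computing via matrix multiplication of the transition matrix.
Entry (1,0) of P^6 = 0.1978

0.1978


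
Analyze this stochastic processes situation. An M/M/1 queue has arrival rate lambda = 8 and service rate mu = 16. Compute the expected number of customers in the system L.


rho = 8/16 = 0.5000
L = rho/(1-rho)
= 0.5000/0.5000
= 1.0000

1.0000


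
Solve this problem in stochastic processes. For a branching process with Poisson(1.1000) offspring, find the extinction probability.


Since mu = 1.1000 > 1, extinction prob q < 1.
Solve s = exp(mu*(s-1)) iteratively.
q = 0.8239

0.8239


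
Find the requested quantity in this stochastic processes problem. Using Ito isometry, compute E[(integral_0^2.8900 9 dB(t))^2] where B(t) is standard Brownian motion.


By Ito isometry: E[(int f dB)^2] = int f^2 dt
= 9^2 * 2.8900
= 81 * 2.8900 = 234.0900

234.0900


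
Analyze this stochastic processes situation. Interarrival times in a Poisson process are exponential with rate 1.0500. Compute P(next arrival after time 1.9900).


P(X > t) = exp(-lambda * t)
= exp(-1.0500 * 1.9900)
= exp(-2.0895) = 0.1237

0.1237


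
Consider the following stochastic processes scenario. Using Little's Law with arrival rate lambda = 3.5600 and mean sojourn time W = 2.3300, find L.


Little's Law: L = lambda * W
= 3.5600 * 2.3300
= 8.2948

8.2948


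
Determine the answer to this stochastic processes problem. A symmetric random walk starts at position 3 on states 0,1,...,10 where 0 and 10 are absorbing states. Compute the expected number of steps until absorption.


For symmetric RW on 0,...,N with absorbing barriers, E(i) = i*(N-i)
E(3) = 3 * 7 = 21

21


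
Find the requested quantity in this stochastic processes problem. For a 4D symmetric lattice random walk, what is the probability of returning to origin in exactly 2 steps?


P(return in 2 steps) = P(reverse first step) = 1/(2d)
= 1/8
= 0.1250

0.1250


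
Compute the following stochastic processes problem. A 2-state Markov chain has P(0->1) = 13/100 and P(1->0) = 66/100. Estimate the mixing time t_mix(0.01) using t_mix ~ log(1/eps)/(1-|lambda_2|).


lambda_2 = |1 - p01 - p10| = |1 - 0.1300 - 0.6600| = 0.2100
t_mix ~ log(1/eps)/(1 - |lambda_2|)
= log(100)/(1 - 0.2100) = 4.6052/0.7900
= 5.8293

5.8293


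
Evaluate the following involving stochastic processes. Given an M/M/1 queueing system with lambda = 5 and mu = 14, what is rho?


rho = lambda/mu
= 5/14
= 0.3571

0.3571


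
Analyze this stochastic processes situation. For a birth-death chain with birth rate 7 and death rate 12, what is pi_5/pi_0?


For birth-death process, pi_n/pi_0 = (lambda/mu)^n
= (7/12)^5
= 0.0675

0.0675


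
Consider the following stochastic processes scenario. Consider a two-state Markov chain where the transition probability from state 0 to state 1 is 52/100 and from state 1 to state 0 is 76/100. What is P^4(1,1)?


Computing P^4 by matrix multiplication.
P = [[0.4800, 0.5200], [0.7600, 0.2400]]
After raising P to the power 4:
P^4(1,1) = 0.4099

0.4099
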